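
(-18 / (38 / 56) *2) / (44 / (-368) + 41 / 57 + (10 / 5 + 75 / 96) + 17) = -2225664 / 855023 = -2.60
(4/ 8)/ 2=1/ 4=0.25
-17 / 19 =-0.89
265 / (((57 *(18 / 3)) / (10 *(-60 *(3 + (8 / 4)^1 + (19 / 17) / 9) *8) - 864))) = -172046480 / 8721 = -19727.84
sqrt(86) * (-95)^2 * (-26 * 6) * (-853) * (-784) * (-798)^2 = -599573853245203200 * sqrt(86) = -5560219174870343174.52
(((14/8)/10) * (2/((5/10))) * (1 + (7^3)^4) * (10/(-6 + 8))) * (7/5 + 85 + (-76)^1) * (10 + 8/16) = 5290139968604.40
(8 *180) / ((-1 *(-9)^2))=-160 / 9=-17.78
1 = 1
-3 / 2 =-1.50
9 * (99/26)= 891/26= 34.27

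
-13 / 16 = -0.81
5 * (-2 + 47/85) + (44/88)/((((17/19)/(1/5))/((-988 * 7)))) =-3901/5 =-780.20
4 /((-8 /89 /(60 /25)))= -534 /5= -106.80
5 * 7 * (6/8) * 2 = 105/2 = 52.50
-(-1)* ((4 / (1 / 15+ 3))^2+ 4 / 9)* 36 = 40864 / 529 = 77.25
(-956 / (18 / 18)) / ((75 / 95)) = -18164 / 15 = -1210.93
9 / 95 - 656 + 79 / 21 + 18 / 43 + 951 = 25673327 / 85785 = 299.28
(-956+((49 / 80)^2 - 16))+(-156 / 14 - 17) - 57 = -47343193 / 44800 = -1056.77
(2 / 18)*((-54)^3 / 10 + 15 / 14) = -367391 / 210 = -1749.48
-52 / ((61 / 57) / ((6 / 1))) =-291.54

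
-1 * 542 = -542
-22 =-22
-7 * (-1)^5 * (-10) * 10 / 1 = -700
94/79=1.19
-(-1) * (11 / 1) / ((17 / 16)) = 176 / 17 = 10.35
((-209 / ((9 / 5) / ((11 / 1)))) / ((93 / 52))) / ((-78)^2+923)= -4180 / 41013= -0.10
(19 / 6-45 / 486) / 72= 83 / 1944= 0.04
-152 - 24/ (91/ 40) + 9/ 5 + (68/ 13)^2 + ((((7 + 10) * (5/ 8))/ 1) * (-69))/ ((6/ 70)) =-411045819/ 47320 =-8686.51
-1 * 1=-1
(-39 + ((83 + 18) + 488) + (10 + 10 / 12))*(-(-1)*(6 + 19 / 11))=286025 / 66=4333.71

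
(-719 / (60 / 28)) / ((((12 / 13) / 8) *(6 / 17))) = -1112293 / 135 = -8239.21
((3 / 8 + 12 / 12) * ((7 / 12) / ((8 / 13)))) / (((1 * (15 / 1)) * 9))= 1001 / 103680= 0.01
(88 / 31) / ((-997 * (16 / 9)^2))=-891 / 989024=-0.00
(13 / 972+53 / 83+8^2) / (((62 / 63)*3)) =36511013 / 1667304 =21.90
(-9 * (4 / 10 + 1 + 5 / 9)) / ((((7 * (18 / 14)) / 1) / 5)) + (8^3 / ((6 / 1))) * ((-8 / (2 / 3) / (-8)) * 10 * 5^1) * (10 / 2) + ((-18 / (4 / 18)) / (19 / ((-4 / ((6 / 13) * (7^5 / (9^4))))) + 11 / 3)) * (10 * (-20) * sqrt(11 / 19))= 287912 / 9 - 921164400 * sqrt(209) / 2105941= 25666.63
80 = 80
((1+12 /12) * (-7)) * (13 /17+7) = -1848 /17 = -108.71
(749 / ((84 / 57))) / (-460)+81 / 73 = 631 / 134320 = 0.00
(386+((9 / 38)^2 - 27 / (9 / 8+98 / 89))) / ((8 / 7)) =5990757983 / 18309920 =327.19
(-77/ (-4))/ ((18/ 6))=77/ 12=6.42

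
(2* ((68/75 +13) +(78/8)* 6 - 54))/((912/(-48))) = -2761/1425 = -1.94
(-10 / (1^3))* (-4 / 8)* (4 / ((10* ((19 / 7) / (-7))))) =-98 / 19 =-5.16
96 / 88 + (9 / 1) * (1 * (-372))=-36816 / 11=-3346.91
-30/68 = -15/34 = -0.44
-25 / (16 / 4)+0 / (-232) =-25 / 4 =-6.25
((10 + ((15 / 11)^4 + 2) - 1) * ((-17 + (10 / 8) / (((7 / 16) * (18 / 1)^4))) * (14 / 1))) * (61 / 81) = -20162656653658 / 7780827681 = -2591.33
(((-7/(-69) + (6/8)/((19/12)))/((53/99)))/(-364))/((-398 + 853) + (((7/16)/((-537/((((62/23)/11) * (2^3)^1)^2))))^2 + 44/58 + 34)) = -1425649466057337279/236574678233089824884774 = -0.00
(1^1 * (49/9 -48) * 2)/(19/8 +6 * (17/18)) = -6128/579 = -10.58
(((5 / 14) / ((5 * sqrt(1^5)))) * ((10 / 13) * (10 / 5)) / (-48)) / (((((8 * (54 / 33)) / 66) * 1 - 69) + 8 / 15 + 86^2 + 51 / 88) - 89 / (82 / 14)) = -124025 / 396181629389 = -0.00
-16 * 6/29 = -96/29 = -3.31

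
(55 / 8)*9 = 495 / 8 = 61.88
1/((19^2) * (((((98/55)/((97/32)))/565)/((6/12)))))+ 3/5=21863951/11320960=1.93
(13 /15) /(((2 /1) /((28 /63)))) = 26 /135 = 0.19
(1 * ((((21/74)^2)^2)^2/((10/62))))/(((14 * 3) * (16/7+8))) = 43426245933/71935579216302080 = 0.00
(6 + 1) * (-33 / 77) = -3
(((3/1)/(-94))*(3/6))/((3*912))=-1/171456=-0.00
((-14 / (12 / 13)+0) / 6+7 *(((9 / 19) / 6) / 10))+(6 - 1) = 2161 / 855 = 2.53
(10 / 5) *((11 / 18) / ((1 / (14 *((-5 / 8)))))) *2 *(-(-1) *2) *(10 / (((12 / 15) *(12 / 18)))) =-9625 / 12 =-802.08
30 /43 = 0.70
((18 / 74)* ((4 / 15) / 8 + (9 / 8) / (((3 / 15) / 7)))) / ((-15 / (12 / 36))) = -4729 / 22200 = -0.21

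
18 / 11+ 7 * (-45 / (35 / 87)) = -8595 / 11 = -781.36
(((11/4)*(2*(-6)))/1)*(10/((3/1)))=-110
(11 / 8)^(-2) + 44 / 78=5158 / 4719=1.09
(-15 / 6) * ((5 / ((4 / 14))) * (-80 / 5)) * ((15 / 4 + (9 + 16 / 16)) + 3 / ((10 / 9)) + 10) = 18515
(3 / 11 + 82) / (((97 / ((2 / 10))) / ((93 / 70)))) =16833 / 74690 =0.23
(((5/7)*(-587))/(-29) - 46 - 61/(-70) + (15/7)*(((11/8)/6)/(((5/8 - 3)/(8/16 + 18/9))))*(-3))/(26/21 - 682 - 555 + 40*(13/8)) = 6738879/270937720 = 0.02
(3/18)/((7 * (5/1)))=1/210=0.00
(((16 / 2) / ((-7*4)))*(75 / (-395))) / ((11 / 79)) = 30 / 77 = 0.39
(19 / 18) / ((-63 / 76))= -722 / 567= -1.27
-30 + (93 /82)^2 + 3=-172899 /6724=-25.71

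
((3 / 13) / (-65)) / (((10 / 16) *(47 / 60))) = -0.01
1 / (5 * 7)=1 / 35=0.03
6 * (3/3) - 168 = -162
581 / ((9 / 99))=6391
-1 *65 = -65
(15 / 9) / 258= 5 / 774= 0.01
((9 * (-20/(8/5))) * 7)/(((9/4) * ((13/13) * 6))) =-175/3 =-58.33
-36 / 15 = -12 / 5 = -2.40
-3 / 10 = -0.30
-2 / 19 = -0.11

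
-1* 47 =-47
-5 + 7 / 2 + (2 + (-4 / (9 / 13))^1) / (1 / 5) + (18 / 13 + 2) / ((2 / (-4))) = -6355 / 234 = -27.16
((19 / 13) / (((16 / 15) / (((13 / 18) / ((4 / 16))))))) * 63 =249.38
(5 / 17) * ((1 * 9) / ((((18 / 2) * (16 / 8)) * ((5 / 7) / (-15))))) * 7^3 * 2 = -36015 / 17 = -2118.53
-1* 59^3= -205379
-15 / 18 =-0.83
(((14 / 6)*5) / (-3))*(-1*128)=4480 / 9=497.78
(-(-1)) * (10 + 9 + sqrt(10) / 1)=22.16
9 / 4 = 2.25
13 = 13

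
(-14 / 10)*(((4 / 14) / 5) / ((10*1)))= -1 / 125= -0.01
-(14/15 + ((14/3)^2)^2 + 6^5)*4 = -13366952/405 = -33004.82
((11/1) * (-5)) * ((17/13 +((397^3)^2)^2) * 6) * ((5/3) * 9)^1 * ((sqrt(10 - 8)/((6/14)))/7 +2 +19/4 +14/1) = -20466931377626933568712193826661764375/13 - 328786046226938691866862551432317500 * sqrt(2)/13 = -1610146543332315203265785000000000000.00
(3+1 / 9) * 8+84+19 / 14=13891 / 126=110.25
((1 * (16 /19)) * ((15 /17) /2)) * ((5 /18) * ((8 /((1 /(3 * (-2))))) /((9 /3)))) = -1600 /969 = -1.65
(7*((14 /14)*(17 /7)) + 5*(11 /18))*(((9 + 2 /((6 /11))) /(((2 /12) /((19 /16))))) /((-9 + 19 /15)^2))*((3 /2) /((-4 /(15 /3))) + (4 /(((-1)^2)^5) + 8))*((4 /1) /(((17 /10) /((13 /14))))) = 17153501625 /25620224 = 669.53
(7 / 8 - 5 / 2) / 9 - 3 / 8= -5 / 9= -0.56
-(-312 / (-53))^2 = -97344 / 2809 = -34.65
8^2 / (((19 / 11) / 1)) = 704 / 19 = 37.05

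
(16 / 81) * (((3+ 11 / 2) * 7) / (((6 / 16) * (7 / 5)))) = 5440 / 243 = 22.39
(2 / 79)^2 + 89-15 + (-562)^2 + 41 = 1971900123 / 6241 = 315959.00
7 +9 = 16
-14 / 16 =-7 / 8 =-0.88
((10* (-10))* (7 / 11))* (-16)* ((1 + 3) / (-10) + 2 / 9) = -17920 / 99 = -181.01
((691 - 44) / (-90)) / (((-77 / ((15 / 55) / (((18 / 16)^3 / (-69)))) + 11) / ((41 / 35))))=-156190976 / 312075225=-0.50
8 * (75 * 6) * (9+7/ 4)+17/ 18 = 38700.94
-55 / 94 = -0.59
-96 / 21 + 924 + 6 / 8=25765 / 28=920.18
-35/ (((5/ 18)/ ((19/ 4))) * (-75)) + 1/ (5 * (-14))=1394/ 175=7.97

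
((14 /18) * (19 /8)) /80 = 0.02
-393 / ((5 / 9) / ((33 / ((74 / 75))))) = -1750815 / 74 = -23659.66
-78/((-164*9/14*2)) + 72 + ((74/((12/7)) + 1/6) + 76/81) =774733/6642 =116.64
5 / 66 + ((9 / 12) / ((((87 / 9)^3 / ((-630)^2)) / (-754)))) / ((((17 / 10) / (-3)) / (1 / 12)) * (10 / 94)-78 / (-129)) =2092370.39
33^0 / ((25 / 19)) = 19 / 25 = 0.76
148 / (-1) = -148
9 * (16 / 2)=72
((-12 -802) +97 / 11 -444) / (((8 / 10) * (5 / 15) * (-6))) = 68705 / 88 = 780.74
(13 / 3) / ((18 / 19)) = 247 / 54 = 4.57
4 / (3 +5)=1 / 2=0.50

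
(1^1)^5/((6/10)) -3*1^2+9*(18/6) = 77/3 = 25.67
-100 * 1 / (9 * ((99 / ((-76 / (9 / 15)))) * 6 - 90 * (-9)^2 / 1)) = 19000 / 12473919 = 0.00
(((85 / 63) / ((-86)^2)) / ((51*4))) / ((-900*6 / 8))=-1 / 754835760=-0.00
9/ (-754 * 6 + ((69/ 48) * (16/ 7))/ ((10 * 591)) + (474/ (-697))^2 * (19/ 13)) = -2351456444610/ 1181822025490789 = -0.00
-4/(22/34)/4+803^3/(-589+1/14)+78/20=-31895262805/36278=-879190.22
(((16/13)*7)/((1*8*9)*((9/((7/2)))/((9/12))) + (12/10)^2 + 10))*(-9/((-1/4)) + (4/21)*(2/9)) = 733600/610227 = 1.20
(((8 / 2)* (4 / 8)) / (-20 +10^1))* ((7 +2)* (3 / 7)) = -27 / 35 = -0.77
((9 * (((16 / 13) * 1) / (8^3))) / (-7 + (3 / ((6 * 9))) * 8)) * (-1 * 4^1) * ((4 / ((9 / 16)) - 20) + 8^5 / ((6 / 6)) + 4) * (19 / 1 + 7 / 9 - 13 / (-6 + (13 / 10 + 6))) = 3243152 / 767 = 4228.36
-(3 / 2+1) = -5 / 2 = -2.50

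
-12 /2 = -6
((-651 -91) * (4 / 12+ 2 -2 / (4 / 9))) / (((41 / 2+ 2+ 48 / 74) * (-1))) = -356902 / 5139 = -69.45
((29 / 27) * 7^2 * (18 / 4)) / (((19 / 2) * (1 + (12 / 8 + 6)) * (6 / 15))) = 7105 / 969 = 7.33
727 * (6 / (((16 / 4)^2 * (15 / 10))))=727 / 4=181.75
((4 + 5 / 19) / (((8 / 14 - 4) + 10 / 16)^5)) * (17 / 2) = -379178827776 / 1812390858583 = -0.21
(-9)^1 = -9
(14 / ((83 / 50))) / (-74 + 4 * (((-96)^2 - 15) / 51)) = 1190 / 91383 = 0.01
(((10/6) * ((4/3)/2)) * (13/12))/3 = 65/162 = 0.40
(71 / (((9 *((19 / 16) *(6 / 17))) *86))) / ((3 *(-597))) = -4828 / 39507669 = -0.00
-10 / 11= -0.91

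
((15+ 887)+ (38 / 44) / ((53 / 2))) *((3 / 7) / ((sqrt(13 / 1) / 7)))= 1577655 *sqrt(13) / 7579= 750.54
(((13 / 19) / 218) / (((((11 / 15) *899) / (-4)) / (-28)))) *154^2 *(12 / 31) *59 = 16668812160 / 57716699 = 288.80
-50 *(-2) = 100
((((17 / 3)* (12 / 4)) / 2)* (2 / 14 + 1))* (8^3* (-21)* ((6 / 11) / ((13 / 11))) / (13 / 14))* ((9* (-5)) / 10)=39481344 / 169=233617.42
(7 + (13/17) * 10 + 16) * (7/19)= 3647/323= 11.29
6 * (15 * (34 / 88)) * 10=3825 / 11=347.73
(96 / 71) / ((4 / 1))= 24 / 71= 0.34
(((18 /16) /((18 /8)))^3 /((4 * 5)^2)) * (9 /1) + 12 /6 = 6409 /3200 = 2.00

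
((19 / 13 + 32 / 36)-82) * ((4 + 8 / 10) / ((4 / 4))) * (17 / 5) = -1267384 / 975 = -1299.88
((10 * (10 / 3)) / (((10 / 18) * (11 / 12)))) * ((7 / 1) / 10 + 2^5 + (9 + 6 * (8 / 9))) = 33864 / 11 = 3078.55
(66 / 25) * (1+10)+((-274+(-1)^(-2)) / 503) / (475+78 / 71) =1763375337 / 60724675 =29.04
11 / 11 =1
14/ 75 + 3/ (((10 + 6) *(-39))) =2837/ 15600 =0.18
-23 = -23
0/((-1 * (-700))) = 0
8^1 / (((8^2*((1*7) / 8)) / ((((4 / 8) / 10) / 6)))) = 1 / 840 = 0.00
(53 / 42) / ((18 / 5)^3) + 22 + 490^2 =240122.03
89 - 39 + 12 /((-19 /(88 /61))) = 56894 /1159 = 49.09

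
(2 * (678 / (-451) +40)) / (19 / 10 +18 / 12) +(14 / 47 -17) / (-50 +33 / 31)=306475825 / 13332913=22.99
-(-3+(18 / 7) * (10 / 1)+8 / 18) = -1459 / 63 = -23.16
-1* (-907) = 907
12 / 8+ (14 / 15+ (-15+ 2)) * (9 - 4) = -353 / 6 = -58.83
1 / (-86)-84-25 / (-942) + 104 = 20.01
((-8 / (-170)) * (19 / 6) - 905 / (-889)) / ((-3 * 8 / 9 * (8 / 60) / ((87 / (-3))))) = 23016459 / 241808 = 95.18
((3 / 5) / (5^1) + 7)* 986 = 175508 / 25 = 7020.32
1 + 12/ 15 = 9/ 5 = 1.80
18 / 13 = 1.38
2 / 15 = 0.13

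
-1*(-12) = 12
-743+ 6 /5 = -3709 /5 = -741.80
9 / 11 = 0.82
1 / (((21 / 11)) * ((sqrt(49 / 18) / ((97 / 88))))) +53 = 97 * sqrt(2) / 392 +53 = 53.35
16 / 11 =1.45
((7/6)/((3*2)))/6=7/216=0.03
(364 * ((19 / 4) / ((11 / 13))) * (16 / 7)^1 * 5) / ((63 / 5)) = 1284400 / 693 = 1853.39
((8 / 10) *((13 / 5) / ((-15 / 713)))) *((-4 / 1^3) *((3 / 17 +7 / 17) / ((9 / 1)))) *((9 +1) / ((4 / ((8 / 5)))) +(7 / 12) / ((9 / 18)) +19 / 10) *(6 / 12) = 15720224 / 172125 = 91.33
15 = 15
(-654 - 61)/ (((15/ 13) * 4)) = -1859/ 12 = -154.92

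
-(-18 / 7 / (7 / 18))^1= 6.61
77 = 77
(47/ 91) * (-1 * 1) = -0.52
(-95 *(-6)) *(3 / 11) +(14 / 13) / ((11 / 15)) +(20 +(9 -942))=-9829 / 13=-756.08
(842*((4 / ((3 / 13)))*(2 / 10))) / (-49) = -43784 / 735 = -59.57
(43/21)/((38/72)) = 516/133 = 3.88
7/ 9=0.78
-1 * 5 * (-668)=3340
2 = 2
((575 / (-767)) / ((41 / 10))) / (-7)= 0.03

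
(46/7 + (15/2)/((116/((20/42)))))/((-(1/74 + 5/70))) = -198357/2552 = -77.73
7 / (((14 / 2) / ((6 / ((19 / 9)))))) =54 / 19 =2.84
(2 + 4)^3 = 216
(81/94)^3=531441/830584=0.64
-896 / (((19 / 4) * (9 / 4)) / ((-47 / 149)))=673792 / 25479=26.44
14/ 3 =4.67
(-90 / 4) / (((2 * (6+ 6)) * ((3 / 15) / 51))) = -3825 / 16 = -239.06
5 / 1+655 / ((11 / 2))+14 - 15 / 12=6021 / 44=136.84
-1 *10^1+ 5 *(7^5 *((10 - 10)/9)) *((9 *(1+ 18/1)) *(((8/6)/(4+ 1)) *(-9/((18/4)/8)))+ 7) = -10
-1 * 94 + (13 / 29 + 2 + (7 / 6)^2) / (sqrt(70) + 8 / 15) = -93.57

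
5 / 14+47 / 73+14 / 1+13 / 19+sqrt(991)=304575 / 19418+sqrt(991)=47.17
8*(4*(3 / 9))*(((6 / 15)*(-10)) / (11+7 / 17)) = -1088 / 291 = -3.74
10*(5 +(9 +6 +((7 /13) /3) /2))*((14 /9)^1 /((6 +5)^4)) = 109690 /5138991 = 0.02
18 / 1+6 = 24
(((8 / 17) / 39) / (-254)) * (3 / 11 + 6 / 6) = -56 / 926211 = -0.00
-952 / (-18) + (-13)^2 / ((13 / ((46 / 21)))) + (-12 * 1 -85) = -985 / 63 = -15.63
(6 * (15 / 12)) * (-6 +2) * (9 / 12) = -45 / 2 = -22.50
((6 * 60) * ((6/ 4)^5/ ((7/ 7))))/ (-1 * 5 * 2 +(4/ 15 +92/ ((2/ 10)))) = 164025/ 27016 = 6.07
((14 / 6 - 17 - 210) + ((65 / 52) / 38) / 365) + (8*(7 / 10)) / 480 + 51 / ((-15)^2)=-23346148 / 104025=-224.43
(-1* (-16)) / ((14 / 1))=1.14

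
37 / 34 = 1.09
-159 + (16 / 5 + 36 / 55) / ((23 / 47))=-151.12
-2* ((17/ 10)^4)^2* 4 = -6975757441/ 12500000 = -558.06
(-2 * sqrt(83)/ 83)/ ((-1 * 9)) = 2 * sqrt(83)/ 747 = 0.02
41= 41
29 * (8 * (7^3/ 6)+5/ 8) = 318739/ 24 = 13280.79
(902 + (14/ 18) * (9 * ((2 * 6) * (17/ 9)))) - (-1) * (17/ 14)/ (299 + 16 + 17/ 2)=1060.67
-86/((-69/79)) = 6794/69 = 98.46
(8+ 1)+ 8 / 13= 125 / 13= 9.62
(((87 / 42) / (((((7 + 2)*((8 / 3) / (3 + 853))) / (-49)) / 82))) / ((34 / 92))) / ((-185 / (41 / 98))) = 119971289 / 66045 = 1816.51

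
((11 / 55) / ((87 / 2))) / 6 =1 / 1305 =0.00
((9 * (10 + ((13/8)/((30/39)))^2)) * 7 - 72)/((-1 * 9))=-596727/6400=-93.24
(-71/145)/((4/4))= -71/145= -0.49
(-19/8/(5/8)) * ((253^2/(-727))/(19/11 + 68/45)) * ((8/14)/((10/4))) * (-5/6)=-19.68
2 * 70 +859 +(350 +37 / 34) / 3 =37945 / 34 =1116.03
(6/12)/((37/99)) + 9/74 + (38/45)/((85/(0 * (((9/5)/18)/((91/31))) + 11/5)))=1048216/707625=1.48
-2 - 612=-614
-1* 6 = -6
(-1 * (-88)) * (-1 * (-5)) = 440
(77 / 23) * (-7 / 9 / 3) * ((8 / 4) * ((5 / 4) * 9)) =-2695 / 138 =-19.53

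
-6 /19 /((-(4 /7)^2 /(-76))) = -147 /2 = -73.50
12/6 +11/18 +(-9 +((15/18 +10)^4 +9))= 17854009/1296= 13776.24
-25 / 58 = -0.43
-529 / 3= -176.33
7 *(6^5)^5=199012016209507909632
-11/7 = -1.57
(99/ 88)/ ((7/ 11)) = 99/ 56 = 1.77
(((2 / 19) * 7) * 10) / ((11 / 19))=140 / 11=12.73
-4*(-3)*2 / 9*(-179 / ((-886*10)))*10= 716 / 1329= 0.54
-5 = -5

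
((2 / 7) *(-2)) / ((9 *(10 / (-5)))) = 2 / 63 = 0.03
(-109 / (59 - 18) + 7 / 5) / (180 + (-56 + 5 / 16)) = -1376 / 135915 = -0.01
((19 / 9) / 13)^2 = 361 / 13689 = 0.03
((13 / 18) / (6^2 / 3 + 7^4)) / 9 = 13 / 390906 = 0.00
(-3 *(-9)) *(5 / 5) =27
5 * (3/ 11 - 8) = -425/ 11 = -38.64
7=7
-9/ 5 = -1.80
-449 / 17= -26.41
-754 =-754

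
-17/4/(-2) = 17/8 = 2.12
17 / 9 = 1.89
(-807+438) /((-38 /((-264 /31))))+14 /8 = -190709 /2356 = -80.95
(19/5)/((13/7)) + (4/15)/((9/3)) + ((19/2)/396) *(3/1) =113617/51480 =2.21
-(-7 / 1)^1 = 7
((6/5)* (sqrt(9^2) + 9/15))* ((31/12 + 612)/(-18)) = -1180/3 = -393.33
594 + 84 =678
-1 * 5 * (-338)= 1690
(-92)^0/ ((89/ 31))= 31/ 89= 0.35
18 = 18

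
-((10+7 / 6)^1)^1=-67 / 6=-11.17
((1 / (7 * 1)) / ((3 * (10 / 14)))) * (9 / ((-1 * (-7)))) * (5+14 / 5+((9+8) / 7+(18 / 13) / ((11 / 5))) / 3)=132422 / 175175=0.76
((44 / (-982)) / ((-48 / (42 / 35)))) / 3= 11 / 29460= 0.00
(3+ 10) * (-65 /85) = -169 /17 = -9.94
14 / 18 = 7 / 9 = 0.78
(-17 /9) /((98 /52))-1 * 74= -33076 /441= -75.00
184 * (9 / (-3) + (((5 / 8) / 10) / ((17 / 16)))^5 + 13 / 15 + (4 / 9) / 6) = -72628500424 / 191680695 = -378.90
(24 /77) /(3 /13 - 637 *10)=-0.00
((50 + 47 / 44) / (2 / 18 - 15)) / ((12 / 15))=-101115 / 23584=-4.29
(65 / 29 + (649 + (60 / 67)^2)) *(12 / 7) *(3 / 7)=3055811544 / 6378869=479.05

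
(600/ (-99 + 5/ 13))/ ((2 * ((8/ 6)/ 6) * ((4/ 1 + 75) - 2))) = -8775/ 49357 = -0.18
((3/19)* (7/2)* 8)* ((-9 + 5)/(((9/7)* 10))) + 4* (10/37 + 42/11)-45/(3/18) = -29581234/115995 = -255.02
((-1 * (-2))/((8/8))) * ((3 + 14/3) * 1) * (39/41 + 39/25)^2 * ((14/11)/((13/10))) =19891872/210125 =94.67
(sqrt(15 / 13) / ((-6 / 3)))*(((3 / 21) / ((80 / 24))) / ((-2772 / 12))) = sqrt(195) / 140140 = 0.00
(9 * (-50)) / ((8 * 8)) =-225 / 32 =-7.03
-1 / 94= -0.01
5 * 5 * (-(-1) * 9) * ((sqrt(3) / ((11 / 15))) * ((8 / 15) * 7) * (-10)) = -126000 * sqrt(3) / 11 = -19839.85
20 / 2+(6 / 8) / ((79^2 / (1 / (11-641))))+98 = 566183519 / 5242440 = 108.00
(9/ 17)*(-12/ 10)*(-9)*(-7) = -3402/ 85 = -40.02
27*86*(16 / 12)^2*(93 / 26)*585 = 8637840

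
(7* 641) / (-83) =-4487 / 83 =-54.06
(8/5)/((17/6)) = 48/85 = 0.56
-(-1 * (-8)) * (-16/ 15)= 128/ 15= 8.53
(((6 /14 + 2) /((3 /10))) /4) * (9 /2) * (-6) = -765 /14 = -54.64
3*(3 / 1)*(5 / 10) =9 / 2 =4.50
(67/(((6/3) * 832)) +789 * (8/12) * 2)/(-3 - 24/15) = -8752975/38272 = -228.70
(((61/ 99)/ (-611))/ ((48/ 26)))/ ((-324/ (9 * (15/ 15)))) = 61/ 4020192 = 0.00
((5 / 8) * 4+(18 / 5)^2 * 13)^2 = 73085401 / 2500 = 29234.16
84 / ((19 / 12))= 1008 / 19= 53.05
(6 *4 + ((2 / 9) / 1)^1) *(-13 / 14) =-1417 / 63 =-22.49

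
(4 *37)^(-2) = 1 / 21904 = 0.00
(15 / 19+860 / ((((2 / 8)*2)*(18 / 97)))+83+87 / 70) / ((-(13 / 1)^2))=-111966437 / 2022930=-55.35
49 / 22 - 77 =-1645 / 22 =-74.77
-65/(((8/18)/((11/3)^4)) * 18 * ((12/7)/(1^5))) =-6661655/7776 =-856.69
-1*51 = -51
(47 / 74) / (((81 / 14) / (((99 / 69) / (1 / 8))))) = 1.26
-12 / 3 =-4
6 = 6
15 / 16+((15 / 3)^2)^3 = 250015 / 16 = 15625.94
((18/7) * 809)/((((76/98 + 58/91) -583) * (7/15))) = -2839590/370471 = -7.66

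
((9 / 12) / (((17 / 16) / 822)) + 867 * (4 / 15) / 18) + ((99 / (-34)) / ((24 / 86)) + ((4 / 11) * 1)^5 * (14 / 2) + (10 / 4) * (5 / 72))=1148979026581 / 1971264240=582.86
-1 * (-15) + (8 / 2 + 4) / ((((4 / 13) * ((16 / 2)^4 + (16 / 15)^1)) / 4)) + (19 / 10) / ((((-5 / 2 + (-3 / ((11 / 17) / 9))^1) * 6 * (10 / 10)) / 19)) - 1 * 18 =-174381478 / 56059395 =-3.11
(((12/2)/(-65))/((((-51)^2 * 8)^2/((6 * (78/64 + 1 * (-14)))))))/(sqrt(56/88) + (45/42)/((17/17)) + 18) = 2802877/3263810706474240 - 20041 * sqrt(77)/4895716059711360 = 0.00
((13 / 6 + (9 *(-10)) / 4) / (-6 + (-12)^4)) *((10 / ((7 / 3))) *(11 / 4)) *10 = -3355 / 29022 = -0.12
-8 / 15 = -0.53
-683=-683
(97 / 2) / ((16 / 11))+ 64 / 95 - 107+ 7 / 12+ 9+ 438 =3416359 / 9120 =374.60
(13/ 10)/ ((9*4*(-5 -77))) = -13/ 29520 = -0.00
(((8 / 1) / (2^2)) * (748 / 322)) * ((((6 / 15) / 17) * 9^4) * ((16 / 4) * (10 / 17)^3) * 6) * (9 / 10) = 2494229760 / 790993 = 3153.29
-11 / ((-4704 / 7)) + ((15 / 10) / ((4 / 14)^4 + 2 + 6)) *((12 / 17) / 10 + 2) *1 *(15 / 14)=439219 / 1016736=0.43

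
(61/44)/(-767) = -61/33748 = -0.00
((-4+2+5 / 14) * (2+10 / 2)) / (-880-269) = 23 / 2298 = 0.01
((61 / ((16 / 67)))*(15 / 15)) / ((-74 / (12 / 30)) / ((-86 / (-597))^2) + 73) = -7556863 / 261583028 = -0.03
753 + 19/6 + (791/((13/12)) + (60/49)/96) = 22723063/15288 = 1486.33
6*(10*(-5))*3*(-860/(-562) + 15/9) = -808500/281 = -2877.22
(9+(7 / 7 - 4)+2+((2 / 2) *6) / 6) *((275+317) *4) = 21312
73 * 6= 438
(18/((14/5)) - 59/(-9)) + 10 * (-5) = -2332/63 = -37.02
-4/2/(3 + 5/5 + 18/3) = -1/5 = -0.20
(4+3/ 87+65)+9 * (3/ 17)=34817/ 493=70.62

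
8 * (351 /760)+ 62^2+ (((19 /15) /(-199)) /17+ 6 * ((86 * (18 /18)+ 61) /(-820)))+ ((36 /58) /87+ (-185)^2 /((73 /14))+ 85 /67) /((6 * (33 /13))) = 4277.65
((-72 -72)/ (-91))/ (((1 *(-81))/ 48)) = -256/ 273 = -0.94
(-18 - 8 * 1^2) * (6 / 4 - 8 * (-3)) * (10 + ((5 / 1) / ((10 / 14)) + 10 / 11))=-130611 / 11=-11873.73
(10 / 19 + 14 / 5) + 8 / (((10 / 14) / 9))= 104.13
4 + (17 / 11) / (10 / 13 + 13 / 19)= 19995 / 3949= 5.06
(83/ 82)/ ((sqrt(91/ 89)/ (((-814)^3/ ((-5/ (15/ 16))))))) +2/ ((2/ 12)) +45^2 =2037 +16787366607 * sqrt(8099)/ 14924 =101232922.06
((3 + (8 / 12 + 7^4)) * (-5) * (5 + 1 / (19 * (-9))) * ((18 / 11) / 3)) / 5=-12321512 / 1881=-6550.51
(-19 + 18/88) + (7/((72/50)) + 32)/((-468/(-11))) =-3322757/185328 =-17.93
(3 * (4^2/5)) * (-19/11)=-912/55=-16.58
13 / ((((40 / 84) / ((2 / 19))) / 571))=155883 / 95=1640.87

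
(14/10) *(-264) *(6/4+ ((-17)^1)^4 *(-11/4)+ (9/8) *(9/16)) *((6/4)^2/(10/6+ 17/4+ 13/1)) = 183362305203/18160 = 10097043.24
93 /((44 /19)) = 1767 /44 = 40.16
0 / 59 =0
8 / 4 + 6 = 8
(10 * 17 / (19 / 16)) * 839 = 2282080 / 19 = 120109.47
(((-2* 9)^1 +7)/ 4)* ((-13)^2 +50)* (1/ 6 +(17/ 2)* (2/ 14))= -23287/ 28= -831.68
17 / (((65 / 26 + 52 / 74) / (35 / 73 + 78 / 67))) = 10113062 / 1159167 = 8.72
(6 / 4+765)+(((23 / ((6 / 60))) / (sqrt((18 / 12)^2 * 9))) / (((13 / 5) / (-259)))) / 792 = 8803907 / 11583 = 760.07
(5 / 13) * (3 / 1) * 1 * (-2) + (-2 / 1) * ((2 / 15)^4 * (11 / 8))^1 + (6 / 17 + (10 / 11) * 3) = 94966786 / 123069375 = 0.77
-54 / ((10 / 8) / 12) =-518.40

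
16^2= 256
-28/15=-1.87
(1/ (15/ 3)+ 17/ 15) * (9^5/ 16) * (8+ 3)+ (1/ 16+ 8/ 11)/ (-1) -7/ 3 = 28578067/ 528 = 54125.13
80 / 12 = 20 / 3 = 6.67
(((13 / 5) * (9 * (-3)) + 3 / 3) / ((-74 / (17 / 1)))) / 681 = 2941 / 125985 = 0.02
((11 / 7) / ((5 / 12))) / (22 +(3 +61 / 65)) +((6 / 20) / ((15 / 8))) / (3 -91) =155333 / 1081850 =0.14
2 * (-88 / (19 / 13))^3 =-2994387968 / 6859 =-436563.34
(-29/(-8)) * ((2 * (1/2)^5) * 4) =29/32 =0.91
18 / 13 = 1.38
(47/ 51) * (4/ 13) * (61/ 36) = 2867/ 5967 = 0.48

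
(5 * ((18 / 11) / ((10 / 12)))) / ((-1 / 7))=-756 / 11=-68.73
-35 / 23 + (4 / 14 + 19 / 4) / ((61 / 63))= 20647 / 5612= 3.68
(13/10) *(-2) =-13/5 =-2.60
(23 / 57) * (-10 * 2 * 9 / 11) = -1380 / 209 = -6.60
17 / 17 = 1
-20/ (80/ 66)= -16.50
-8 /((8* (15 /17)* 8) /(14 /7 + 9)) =-187 /120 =-1.56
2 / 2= 1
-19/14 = -1.36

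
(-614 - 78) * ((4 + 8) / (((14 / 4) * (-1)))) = 16608 / 7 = 2372.57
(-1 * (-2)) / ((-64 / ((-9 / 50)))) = 9 / 1600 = 0.01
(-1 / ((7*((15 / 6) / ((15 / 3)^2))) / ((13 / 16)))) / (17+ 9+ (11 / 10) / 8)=-650 / 14637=-0.04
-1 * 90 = -90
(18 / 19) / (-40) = -9 / 380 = -0.02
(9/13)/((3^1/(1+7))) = 24/13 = 1.85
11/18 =0.61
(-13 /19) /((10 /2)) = -13 /95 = -0.14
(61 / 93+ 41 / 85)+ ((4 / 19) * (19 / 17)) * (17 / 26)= 132784 / 102765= 1.29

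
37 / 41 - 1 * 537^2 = -11823092 / 41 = -288368.10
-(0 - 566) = 566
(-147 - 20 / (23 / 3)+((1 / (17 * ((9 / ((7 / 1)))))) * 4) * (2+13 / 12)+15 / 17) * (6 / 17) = -3128294 / 59823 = -52.29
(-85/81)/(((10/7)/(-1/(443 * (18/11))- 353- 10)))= 344454187/1291788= 266.65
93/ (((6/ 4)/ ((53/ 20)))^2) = 87079/ 300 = 290.26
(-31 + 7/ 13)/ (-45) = 44/ 65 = 0.68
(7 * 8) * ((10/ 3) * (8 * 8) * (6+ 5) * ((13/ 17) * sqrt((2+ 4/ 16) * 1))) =2562560/ 17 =150738.82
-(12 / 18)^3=-8 / 27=-0.30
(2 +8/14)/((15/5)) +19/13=211/91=2.32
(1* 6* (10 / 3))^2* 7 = 2800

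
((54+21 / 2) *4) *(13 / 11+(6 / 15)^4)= 2141658 / 6875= 311.51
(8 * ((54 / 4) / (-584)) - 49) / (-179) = 7181 / 26134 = 0.27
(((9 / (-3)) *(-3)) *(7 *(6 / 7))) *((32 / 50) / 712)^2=216 / 4950625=0.00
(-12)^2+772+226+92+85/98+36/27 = 363443/294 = 1236.20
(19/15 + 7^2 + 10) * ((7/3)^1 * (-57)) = -120232/15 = -8015.47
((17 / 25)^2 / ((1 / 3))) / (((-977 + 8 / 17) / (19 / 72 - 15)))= 5212693 / 249015000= 0.02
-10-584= -594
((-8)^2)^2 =4096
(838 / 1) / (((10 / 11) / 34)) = 156706 / 5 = 31341.20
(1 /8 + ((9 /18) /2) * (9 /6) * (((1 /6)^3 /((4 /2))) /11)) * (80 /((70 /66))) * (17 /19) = 26945 /3192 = 8.44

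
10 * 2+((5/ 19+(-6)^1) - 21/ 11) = 2582/ 209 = 12.35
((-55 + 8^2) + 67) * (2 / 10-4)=-1444 / 5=-288.80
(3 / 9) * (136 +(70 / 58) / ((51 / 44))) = 202684 / 4437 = 45.68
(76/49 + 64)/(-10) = -1606/245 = -6.56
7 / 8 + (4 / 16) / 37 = 261 / 296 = 0.88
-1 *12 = -12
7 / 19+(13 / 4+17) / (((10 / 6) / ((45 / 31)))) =42421 / 2356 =18.01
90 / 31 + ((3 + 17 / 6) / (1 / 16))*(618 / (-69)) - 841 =-3580769 / 2139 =-1674.04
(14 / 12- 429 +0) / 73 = -2567 / 438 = -5.86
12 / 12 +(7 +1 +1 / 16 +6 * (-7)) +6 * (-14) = -1871 / 16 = -116.94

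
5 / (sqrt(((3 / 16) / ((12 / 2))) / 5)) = 20 * sqrt(10) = 63.25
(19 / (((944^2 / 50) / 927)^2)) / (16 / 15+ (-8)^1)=-153067978125 / 20647207632896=-0.01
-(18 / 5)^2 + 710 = 17426 / 25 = 697.04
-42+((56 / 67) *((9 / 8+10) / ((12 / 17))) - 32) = -48905 / 804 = -60.83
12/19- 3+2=-7/19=-0.37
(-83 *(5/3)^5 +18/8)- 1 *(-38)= -998377/972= -1027.14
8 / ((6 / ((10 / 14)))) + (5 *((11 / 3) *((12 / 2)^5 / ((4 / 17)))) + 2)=12723542 / 21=605882.95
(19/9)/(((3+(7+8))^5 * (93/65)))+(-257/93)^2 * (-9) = -68.73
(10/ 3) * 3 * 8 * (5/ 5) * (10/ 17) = 800/ 17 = 47.06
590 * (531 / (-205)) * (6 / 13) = -375948 / 533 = -705.34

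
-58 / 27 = -2.15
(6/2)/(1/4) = 12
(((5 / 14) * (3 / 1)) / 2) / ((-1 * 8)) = -0.07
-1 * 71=-71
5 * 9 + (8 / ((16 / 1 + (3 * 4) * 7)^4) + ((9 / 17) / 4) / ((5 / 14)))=9641250017 / 212500000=45.37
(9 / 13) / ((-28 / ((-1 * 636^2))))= 910116 / 91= 10001.27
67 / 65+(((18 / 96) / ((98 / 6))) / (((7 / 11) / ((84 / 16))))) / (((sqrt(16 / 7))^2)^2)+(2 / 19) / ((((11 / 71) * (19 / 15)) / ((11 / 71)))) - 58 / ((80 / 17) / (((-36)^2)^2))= -7958613332551919 / 384450560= -20701266.07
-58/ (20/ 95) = -551/ 2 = -275.50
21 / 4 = 5.25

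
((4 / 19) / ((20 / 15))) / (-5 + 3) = -3 / 38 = -0.08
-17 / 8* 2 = -17 / 4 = -4.25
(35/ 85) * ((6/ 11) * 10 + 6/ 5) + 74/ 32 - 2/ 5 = 69603/ 14960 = 4.65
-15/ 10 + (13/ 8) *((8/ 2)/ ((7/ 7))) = 5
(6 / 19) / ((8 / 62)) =93 / 38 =2.45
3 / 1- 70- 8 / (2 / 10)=-107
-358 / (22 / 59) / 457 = -2.10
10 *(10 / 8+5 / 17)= 525 / 34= 15.44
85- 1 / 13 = 1104 / 13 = 84.92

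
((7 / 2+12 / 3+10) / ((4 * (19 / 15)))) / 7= 75 / 152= 0.49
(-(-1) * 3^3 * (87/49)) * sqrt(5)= 2349 * sqrt(5)/49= 107.19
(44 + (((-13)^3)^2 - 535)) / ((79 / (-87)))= -419889666 / 79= -5315059.06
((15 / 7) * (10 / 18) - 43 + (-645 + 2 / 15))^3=-374820956446301 / 1157625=-323784434.90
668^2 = 446224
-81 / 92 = -0.88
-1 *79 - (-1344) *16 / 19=20003 / 19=1052.79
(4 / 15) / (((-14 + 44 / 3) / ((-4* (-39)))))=62.40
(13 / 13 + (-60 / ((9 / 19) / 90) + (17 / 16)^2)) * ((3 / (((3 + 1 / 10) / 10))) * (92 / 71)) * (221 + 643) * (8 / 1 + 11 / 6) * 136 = -363484783773000 / 2201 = -165145290219.45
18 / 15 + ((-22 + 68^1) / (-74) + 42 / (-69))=-129 / 4255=-0.03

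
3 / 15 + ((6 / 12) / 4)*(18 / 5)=13 / 20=0.65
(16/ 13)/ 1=16/ 13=1.23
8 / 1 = 8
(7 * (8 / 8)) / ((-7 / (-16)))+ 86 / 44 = 395 / 22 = 17.95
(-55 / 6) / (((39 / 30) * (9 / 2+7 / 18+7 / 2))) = -1650 / 1963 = -0.84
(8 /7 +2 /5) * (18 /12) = 81 /35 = 2.31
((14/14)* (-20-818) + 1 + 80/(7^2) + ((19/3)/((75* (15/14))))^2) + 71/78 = -12109264309981/14511656250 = -834.45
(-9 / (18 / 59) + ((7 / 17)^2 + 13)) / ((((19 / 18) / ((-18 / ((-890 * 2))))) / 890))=-764559 / 5491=-139.24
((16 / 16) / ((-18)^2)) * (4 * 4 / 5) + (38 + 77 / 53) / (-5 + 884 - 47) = 1023239 / 17858880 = 0.06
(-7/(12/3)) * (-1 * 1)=7/4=1.75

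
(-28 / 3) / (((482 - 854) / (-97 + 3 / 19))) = -12880 / 5301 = -2.43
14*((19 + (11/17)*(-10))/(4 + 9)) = 2982/221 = 13.49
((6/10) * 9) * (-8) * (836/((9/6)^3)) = -53504/5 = -10700.80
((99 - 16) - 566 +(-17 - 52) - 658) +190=-1020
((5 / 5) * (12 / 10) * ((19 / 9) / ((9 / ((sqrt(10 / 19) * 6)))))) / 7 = 4 * sqrt(190) / 315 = 0.18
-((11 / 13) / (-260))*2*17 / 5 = 187 / 8450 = 0.02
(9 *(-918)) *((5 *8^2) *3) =-7931520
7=7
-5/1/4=-5/4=-1.25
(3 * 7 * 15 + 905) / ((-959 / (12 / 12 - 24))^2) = 645380 / 919681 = 0.70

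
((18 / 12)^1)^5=243 / 32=7.59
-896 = -896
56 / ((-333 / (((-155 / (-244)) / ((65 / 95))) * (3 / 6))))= -20615 / 264069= -0.08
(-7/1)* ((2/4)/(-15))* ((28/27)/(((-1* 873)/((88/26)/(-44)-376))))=479122/4596345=0.10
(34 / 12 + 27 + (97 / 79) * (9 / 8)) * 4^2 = 118366 / 237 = 499.43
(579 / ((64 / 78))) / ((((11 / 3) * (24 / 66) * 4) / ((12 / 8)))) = 198.47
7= 7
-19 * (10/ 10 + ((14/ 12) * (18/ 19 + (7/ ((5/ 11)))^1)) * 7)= -76667/ 30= -2555.57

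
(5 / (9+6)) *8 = 8 / 3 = 2.67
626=626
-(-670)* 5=3350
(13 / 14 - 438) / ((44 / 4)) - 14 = -53.73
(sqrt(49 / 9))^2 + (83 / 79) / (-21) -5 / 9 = 24083 / 4977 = 4.84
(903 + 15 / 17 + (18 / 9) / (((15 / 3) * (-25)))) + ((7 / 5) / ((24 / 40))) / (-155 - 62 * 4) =2322130769 / 2569125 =903.86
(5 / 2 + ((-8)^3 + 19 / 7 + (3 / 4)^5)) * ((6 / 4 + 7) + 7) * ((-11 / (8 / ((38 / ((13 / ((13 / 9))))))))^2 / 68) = -1638898146743 / 421134336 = -3891.63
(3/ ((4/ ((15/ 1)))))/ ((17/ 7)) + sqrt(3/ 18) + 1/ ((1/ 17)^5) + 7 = sqrt(6)/ 6 + 96551067/ 68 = 1419869.04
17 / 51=1 / 3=0.33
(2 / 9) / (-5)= -0.04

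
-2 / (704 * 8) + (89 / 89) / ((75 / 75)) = 2815 / 2816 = 1.00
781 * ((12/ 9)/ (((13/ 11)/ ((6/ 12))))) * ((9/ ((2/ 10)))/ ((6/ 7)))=300685/ 13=23129.62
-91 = -91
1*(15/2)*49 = 735/2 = 367.50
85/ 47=1.81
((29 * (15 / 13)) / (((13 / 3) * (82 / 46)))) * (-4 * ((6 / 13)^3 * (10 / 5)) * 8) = -414927360 / 15223013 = -27.26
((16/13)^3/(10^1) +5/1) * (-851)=-48484023/10985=-4413.66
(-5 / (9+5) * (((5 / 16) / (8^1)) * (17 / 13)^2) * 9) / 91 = -65025 / 27559168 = -0.00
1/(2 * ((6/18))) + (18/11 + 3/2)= 51/11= 4.64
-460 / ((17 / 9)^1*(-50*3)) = 138 / 85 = 1.62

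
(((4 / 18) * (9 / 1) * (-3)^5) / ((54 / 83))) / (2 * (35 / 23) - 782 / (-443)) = -845687 / 5444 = -155.34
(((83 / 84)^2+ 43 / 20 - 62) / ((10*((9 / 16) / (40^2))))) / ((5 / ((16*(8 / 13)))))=-8507650048 / 257985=-32977.31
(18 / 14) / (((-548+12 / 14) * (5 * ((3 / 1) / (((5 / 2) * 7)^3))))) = -5145 / 6128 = -0.84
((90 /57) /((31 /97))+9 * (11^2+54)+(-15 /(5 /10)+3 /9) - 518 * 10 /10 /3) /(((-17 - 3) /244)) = -148488152 /8835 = -16806.81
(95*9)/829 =855/829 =1.03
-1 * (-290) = 290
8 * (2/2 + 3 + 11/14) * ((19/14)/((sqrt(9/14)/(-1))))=-2546 * sqrt(14)/147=-64.80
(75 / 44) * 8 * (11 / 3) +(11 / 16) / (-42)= 33589 / 672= 49.98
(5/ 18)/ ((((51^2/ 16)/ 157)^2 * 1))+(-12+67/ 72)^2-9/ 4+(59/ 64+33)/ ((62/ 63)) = 37450407041147/ 241598858112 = 155.01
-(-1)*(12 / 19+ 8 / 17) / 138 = 178 / 22287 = 0.01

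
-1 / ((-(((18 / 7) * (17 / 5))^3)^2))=1838265625 / 820972403643456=0.00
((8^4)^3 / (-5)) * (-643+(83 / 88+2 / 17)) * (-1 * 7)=-57744864632111104 / 935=-61759213510279.26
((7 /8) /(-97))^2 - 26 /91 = -1204009 /4215232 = -0.29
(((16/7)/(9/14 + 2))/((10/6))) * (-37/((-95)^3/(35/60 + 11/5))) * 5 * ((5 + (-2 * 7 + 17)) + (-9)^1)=-1336/4286875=-0.00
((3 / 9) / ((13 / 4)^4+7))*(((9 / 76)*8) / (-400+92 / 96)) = -36864 / 5523122939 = -0.00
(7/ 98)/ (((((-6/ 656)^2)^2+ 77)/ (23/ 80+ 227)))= 6576743969664/ 31192784468755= 0.21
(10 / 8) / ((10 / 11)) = 11 / 8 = 1.38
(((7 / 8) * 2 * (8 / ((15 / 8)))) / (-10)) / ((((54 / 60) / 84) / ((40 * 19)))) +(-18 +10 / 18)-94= -53075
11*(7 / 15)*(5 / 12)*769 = 59213 / 36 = 1644.81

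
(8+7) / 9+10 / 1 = 35 / 3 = 11.67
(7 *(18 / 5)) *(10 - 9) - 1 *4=106 / 5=21.20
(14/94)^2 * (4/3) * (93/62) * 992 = 97216/2209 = 44.01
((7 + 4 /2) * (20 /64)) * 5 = 225 /16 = 14.06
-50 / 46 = -25 / 23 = -1.09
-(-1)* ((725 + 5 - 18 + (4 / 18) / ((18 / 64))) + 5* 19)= 65431 / 81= 807.79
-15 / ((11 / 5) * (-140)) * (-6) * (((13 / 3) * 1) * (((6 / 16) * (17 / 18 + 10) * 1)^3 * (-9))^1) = 496949245 / 630784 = 787.83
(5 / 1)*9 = 45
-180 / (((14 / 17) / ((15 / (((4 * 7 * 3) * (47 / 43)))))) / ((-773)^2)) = -98278582275 / 4606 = -21337078.22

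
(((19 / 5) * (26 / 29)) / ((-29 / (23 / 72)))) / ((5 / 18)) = -0.14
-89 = -89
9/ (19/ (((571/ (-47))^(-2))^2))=0.00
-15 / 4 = -3.75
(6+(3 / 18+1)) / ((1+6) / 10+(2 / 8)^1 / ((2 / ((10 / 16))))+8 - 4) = 6880 / 4587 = 1.50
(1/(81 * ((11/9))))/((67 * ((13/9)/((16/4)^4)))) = 256/9581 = 0.03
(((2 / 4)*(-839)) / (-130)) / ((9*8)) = 0.04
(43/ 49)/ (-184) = -43/ 9016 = -0.00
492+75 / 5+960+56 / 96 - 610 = 10291 / 12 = 857.58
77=77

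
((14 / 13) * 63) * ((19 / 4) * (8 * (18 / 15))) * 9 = 27844.06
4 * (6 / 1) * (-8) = -192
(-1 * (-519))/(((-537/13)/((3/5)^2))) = -20241/4475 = -4.52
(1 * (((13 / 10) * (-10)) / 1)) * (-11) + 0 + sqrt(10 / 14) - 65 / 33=sqrt(35) / 7 + 4654 / 33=141.88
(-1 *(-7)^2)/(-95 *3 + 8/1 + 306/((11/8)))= 539/599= 0.90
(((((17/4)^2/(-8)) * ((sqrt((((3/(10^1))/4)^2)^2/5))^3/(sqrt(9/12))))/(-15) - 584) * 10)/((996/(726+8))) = -1071640/249+2863701 * sqrt(15)/543948800000000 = -4303.78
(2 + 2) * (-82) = -328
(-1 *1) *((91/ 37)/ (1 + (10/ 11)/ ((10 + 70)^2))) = -640640/ 260517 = -2.46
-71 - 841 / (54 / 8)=-5281 / 27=-195.59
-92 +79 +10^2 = 87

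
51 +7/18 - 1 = 907/18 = 50.39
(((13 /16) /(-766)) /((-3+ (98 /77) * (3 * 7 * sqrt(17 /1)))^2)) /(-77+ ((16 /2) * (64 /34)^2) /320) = 94241455 * sqrt(17) /6274870567186291416+ 9522583235 /8366494089581721888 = 0.00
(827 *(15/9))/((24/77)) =318395/72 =4422.15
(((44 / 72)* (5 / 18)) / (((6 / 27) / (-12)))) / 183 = -55 / 1098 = -0.05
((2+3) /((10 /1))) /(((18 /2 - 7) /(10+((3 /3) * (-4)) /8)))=19 /8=2.38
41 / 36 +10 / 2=221 / 36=6.14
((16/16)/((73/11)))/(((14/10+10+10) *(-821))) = -55/6412831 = -0.00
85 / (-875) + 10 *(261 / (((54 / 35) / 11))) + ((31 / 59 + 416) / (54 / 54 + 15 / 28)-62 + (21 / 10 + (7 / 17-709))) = 820163599037 / 45285450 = 18110.97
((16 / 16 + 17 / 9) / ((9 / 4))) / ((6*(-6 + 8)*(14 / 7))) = 13 / 243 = 0.05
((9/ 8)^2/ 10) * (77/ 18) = 693/ 1280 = 0.54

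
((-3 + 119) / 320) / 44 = 29 / 3520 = 0.01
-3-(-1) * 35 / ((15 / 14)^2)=1237 / 45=27.49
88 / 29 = 3.03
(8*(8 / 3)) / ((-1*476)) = -16 / 357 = -0.04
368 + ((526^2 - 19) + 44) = 277069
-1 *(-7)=7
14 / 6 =7 / 3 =2.33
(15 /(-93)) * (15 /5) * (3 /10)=-9 /62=-0.15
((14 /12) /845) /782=7 /3964740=0.00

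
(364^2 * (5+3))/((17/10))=10599680/17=623510.59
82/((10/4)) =32.80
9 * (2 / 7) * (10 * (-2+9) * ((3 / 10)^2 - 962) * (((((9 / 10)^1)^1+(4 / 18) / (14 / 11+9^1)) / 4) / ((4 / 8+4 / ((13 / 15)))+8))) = -11720777159 / 3853300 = -3041.75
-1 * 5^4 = -625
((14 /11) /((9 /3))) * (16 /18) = 112 /297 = 0.38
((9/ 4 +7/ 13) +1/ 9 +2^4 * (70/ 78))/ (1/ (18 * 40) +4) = 161540/ 37453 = 4.31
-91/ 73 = -1.25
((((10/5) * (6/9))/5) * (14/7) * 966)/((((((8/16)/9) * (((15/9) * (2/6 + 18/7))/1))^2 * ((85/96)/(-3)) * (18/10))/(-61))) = 106003924992/129625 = 817773.77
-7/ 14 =-1/ 2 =-0.50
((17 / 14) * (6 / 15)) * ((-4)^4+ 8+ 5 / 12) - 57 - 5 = 27901 / 420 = 66.43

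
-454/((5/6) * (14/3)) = -4086/35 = -116.74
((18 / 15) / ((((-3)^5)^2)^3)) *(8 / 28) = 4 / 2402063207770905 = 0.00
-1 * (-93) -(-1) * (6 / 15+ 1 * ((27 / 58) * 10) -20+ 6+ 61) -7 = 20018 / 145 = 138.06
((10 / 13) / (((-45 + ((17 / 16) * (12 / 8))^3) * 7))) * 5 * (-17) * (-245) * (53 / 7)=-7380992000 / 17444817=-423.11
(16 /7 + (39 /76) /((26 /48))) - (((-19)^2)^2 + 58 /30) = -259987802 /1995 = -130319.70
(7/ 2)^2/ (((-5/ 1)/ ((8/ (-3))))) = 98/ 15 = 6.53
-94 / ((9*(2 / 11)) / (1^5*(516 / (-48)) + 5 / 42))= 461681 / 756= 610.69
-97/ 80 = -1.21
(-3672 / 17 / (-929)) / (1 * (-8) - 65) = -216 / 67817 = -0.00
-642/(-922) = 321/461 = 0.70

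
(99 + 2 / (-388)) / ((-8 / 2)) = -19205 / 776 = -24.75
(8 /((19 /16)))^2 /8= 2048 /361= 5.67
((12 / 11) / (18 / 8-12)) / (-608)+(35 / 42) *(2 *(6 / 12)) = 6794 / 8151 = 0.83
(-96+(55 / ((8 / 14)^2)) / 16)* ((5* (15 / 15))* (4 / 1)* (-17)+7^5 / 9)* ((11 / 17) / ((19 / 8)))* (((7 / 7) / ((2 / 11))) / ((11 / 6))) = -3308779177 / 31008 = -106707.27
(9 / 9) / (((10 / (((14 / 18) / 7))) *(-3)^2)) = 1 / 810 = 0.00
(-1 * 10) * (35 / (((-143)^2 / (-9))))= 3150 / 20449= 0.15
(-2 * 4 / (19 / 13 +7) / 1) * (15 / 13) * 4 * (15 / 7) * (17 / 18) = -680 / 77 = -8.83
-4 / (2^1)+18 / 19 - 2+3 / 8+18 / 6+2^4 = 2481 / 152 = 16.32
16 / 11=1.45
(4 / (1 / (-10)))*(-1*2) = 80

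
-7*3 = -21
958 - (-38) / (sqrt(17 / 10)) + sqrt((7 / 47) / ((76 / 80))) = 2 * sqrt(31255) / 893 + 38 * sqrt(170) / 17 + 958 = 987.54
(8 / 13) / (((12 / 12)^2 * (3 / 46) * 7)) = 368 / 273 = 1.35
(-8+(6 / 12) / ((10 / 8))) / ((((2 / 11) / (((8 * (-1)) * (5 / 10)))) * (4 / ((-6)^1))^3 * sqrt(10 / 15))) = -691.12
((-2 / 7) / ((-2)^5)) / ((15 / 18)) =3 / 280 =0.01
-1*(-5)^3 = 125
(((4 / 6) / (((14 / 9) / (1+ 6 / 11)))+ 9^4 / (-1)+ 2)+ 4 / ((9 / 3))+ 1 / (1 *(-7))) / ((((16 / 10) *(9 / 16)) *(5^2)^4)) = -3029402 / 162421875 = -0.02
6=6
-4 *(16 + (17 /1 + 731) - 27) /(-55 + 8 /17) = 50116 /927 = 54.06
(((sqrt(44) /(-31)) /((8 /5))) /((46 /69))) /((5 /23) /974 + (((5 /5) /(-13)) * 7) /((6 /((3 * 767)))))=0.00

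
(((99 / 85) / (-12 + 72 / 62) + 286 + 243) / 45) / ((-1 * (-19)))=265003 / 428400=0.62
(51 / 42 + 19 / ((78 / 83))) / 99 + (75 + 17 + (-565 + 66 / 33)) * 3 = -38183300 / 27027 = -1412.78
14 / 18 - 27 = -236 / 9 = -26.22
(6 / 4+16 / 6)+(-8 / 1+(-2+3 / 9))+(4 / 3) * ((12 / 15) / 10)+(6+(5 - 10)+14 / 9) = -2.84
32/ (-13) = -32/ 13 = -2.46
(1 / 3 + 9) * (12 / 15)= 112 / 15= 7.47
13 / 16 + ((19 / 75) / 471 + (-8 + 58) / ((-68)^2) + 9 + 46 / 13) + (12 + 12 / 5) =58952060263 / 2123456400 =27.76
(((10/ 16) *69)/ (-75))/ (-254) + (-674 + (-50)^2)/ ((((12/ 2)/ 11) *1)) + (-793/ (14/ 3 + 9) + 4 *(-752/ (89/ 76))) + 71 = 88089148501/ 111221520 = 792.02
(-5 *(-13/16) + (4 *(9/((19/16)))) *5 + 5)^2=2384857225/92416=25805.67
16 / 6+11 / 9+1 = 44 / 9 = 4.89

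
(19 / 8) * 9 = 171 / 8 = 21.38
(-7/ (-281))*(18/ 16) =63/ 2248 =0.03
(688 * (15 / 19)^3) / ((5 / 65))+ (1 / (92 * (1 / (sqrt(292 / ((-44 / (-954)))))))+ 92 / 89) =3 * sqrt(85118) / 1012+ 2687185028 / 610451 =4402.83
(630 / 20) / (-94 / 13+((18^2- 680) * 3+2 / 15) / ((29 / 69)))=-0.01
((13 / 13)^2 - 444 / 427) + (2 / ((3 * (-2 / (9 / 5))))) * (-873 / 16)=1116953 / 34160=32.70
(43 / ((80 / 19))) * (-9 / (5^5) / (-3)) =2451 / 250000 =0.01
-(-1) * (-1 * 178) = -178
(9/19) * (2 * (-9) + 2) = -144/19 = -7.58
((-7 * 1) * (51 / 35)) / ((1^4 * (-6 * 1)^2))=-17 / 60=-0.28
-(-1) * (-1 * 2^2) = -4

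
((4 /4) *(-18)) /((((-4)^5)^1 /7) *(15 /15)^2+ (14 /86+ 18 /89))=53578 /434341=0.12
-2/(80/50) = -5/4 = -1.25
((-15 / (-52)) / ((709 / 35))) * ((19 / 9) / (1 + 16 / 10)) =16625 / 1437852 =0.01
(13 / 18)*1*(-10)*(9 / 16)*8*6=-195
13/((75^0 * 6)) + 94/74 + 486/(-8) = -25447/444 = -57.31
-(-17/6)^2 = -289/36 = -8.03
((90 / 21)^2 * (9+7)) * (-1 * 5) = -1469.39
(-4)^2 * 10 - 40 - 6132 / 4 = -1413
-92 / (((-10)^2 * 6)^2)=-23 / 90000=-0.00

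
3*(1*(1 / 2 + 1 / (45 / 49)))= 143 / 30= 4.77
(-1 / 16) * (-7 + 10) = -3 / 16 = -0.19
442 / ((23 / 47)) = 20774 / 23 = 903.22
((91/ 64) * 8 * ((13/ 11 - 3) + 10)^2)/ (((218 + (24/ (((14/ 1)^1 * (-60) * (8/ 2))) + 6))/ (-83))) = -356879250/ 1264813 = -282.16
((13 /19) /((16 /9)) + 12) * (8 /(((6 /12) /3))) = 11295 /19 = 594.47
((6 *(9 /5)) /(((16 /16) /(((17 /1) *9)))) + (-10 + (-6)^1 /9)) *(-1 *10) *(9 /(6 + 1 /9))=-1329804 /55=-24178.25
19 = 19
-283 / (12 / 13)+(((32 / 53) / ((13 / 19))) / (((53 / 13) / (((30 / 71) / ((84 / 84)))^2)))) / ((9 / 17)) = -52082858551 / 169922028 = -306.51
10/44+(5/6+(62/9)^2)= 43229/891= 48.52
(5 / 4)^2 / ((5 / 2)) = 5 / 8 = 0.62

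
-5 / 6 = -0.83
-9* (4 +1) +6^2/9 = -41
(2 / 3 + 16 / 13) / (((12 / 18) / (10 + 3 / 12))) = 1517 / 52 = 29.17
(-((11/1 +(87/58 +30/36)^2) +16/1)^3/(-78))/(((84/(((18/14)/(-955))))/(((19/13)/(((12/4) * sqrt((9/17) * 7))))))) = -0.00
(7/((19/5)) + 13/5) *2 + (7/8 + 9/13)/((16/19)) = 1698631/158080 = 10.75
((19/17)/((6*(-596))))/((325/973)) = -18487/19757400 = -0.00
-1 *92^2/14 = -4232/7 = -604.57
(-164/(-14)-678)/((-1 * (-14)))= -2332/49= -47.59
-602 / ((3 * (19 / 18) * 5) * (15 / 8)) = -9632 / 475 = -20.28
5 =5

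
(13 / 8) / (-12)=-13 / 96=-0.14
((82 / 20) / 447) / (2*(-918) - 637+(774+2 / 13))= -533 / 98719950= -0.00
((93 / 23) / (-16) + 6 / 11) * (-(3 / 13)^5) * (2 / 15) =-19197 / 751497032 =-0.00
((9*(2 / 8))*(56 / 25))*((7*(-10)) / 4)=-441 / 5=-88.20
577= 577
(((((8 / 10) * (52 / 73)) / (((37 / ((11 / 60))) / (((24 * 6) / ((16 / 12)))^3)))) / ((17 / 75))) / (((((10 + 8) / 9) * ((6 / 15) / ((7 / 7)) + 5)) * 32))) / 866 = 1042470 / 19882061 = 0.05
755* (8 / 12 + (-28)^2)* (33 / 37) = 19549970 / 37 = 528377.57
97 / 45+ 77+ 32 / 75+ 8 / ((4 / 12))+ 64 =37706 / 225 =167.58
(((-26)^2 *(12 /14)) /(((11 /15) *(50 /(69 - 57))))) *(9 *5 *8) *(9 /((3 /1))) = 15769728 /77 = 204801.66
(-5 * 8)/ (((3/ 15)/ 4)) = -800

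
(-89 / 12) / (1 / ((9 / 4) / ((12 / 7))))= -9.73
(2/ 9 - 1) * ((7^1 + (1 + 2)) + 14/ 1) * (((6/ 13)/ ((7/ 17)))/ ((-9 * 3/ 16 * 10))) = 2176/ 1755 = 1.24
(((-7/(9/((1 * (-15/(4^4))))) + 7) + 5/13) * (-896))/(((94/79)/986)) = -20224437107/3666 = -5516758.62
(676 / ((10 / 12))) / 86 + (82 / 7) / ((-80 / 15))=7.24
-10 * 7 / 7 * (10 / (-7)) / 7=100 / 49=2.04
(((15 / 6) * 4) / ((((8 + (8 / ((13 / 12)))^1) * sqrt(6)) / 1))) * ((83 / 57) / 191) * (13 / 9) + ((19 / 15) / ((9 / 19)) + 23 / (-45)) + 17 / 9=14027 * sqrt(6) / 11757960 + 547 / 135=4.05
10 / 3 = 3.33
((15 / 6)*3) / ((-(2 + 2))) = -15 / 8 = -1.88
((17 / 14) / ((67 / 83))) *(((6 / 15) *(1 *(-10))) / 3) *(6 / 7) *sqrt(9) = -16932 / 3283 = -5.16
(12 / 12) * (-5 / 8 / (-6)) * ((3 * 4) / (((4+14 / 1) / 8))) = 5 / 9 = 0.56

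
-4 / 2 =-2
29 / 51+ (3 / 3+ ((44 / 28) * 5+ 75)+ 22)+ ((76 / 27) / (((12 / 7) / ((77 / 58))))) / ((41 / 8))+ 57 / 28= 4991707813 / 45843084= 108.89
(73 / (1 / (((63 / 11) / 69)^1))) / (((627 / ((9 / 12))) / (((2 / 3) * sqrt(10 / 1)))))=511 * sqrt(10) / 105754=0.02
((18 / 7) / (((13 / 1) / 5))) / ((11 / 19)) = 1710 / 1001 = 1.71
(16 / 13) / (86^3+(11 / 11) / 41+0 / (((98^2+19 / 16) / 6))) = 656 / 339017861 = 0.00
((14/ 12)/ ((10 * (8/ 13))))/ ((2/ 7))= 637/ 960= 0.66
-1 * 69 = -69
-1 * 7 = -7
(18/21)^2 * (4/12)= 12/49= 0.24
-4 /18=-2 /9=-0.22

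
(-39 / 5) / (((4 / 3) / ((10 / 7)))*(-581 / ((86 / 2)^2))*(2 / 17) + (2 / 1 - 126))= 3677661 / 58481648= 0.06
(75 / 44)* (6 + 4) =375 / 22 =17.05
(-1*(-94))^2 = 8836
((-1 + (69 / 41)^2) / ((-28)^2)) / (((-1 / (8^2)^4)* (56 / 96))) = -67215.59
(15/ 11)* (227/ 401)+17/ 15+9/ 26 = 2.25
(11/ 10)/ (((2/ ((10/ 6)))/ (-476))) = -1309/ 3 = -436.33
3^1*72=216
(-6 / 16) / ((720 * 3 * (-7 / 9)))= 1 / 4480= 0.00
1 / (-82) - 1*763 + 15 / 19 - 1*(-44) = -1118991 / 1558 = -718.22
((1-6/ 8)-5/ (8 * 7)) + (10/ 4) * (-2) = -271/ 56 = -4.84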